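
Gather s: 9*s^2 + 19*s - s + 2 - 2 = 9*s^2 + 18*s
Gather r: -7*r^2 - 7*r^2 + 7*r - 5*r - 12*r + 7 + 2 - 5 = -14*r^2 - 10*r + 4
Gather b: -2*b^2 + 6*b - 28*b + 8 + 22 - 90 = -2*b^2 - 22*b - 60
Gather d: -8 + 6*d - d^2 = -d^2 + 6*d - 8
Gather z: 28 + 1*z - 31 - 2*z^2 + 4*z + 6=-2*z^2 + 5*z + 3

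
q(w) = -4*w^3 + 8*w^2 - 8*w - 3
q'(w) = -12*w^2 + 16*w - 8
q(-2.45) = 123.44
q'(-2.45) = -119.23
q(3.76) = -132.61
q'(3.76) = -117.49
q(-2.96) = 194.51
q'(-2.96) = -160.50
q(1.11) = -7.49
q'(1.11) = -5.03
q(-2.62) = 144.81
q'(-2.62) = -132.29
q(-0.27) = -0.18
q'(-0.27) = -13.19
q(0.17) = -4.15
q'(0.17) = -5.63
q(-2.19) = 94.90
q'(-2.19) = -100.59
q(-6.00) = 1197.00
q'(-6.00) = -536.00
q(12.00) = -5859.00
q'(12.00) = -1544.00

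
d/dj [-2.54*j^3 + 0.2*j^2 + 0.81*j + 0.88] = -7.62*j^2 + 0.4*j + 0.81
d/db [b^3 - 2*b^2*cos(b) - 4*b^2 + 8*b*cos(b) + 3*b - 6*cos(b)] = 2*b^2*sin(b) + 3*b^2 - 8*b*sin(b) - 4*b*cos(b) - 8*b + 6*sin(b) + 8*cos(b) + 3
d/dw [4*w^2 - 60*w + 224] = 8*w - 60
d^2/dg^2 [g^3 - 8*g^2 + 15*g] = 6*g - 16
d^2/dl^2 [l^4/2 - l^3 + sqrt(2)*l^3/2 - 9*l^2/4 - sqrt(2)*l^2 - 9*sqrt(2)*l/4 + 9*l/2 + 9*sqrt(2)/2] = 6*l^2 - 6*l + 3*sqrt(2)*l - 9/2 - 2*sqrt(2)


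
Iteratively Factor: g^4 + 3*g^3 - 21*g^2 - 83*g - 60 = (g + 1)*(g^3 + 2*g^2 - 23*g - 60) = (g + 1)*(g + 3)*(g^2 - g - 20) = (g - 5)*(g + 1)*(g + 3)*(g + 4)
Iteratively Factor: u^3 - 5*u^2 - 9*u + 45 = (u - 5)*(u^2 - 9) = (u - 5)*(u - 3)*(u + 3)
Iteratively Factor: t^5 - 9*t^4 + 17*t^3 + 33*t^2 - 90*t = (t)*(t^4 - 9*t^3 + 17*t^2 + 33*t - 90) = t*(t + 2)*(t^3 - 11*t^2 + 39*t - 45) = t*(t - 3)*(t + 2)*(t^2 - 8*t + 15) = t*(t - 5)*(t - 3)*(t + 2)*(t - 3)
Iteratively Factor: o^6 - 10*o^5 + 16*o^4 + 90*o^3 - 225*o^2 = (o)*(o^5 - 10*o^4 + 16*o^3 + 90*o^2 - 225*o) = o^2*(o^4 - 10*o^3 + 16*o^2 + 90*o - 225) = o^2*(o - 5)*(o^3 - 5*o^2 - 9*o + 45) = o^2*(o - 5)^2*(o^2 - 9) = o^2*(o - 5)^2*(o + 3)*(o - 3)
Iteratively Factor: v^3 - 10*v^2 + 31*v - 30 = (v - 3)*(v^2 - 7*v + 10) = (v - 3)*(v - 2)*(v - 5)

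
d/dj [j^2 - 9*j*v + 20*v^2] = 2*j - 9*v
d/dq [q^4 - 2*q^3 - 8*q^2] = 2*q*(2*q^2 - 3*q - 8)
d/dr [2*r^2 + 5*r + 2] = 4*r + 5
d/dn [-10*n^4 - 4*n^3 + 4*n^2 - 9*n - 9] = -40*n^3 - 12*n^2 + 8*n - 9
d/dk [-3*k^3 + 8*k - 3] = 8 - 9*k^2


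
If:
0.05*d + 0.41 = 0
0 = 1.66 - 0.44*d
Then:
No Solution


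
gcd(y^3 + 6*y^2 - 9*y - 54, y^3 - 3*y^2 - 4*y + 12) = y - 3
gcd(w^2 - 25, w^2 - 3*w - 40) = w + 5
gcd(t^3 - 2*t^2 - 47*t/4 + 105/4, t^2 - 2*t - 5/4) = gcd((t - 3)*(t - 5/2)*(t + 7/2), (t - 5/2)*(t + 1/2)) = t - 5/2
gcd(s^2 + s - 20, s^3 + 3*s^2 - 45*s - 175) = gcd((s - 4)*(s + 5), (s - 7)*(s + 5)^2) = s + 5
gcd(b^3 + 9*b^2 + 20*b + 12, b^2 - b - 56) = 1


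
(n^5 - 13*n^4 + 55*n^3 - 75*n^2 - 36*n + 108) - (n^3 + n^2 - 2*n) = n^5 - 13*n^4 + 54*n^3 - 76*n^2 - 34*n + 108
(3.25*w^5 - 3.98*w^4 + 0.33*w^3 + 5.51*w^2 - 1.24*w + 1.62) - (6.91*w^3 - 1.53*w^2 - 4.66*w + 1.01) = 3.25*w^5 - 3.98*w^4 - 6.58*w^3 + 7.04*w^2 + 3.42*w + 0.61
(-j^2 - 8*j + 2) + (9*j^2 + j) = 8*j^2 - 7*j + 2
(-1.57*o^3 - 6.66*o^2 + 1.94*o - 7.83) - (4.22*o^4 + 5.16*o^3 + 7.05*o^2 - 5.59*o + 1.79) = -4.22*o^4 - 6.73*o^3 - 13.71*o^2 + 7.53*o - 9.62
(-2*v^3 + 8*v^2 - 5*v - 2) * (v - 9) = -2*v^4 + 26*v^3 - 77*v^2 + 43*v + 18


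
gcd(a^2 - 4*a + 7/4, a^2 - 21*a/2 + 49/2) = a - 7/2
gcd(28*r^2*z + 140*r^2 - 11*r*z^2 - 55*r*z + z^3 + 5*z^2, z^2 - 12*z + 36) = 1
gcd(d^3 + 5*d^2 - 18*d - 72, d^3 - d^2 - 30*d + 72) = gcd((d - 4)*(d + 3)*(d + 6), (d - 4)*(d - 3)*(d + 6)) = d^2 + 2*d - 24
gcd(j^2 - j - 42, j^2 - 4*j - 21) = j - 7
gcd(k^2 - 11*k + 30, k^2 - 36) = k - 6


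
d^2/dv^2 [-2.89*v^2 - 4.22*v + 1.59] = -5.78000000000000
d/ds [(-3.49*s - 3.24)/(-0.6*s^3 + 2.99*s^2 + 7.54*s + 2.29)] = (-4.188*s^3 + 4.6031*s^2 + 19.3752*s + 16.4375)/(0.36*s^6 - 3.588*s^5 - 0.107899999999999*s^4 + 42.3412*s^3 + 70.5458*s^2 + 34.5332*s + 5.2441)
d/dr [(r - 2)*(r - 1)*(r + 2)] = 3*r^2 - 2*r - 4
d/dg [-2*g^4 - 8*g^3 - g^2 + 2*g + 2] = -8*g^3 - 24*g^2 - 2*g + 2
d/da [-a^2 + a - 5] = 1 - 2*a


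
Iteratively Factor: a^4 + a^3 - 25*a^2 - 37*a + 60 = (a + 4)*(a^3 - 3*a^2 - 13*a + 15) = (a - 5)*(a + 4)*(a^2 + 2*a - 3) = (a - 5)*(a - 1)*(a + 4)*(a + 3)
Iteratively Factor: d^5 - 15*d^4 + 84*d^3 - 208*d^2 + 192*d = (d - 4)*(d^4 - 11*d^3 + 40*d^2 - 48*d) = (d - 4)*(d - 3)*(d^3 - 8*d^2 + 16*d) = (d - 4)^2*(d - 3)*(d^2 - 4*d) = (d - 4)^3*(d - 3)*(d)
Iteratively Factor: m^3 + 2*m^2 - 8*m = (m - 2)*(m^2 + 4*m) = (m - 2)*(m + 4)*(m)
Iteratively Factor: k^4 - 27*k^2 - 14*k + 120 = (k + 3)*(k^3 - 3*k^2 - 18*k + 40) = (k + 3)*(k + 4)*(k^2 - 7*k + 10) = (k - 5)*(k + 3)*(k + 4)*(k - 2)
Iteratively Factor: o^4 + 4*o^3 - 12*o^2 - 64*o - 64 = (o + 2)*(o^3 + 2*o^2 - 16*o - 32) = (o - 4)*(o + 2)*(o^2 + 6*o + 8) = (o - 4)*(o + 2)*(o + 4)*(o + 2)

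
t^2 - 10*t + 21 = (t - 7)*(t - 3)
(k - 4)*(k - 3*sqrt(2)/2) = k^2 - 4*k - 3*sqrt(2)*k/2 + 6*sqrt(2)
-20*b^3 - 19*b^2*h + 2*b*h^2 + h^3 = (-4*b + h)*(b + h)*(5*b + h)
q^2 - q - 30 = (q - 6)*(q + 5)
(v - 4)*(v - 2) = v^2 - 6*v + 8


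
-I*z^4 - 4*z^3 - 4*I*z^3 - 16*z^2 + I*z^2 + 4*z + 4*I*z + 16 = (z + 1)*(z + 4)*(z - 4*I)*(-I*z + I)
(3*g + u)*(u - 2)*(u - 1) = 3*g*u^2 - 9*g*u + 6*g + u^3 - 3*u^2 + 2*u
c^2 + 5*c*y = c*(c + 5*y)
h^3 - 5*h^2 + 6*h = h*(h - 3)*(h - 2)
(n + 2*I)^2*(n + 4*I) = n^3 + 8*I*n^2 - 20*n - 16*I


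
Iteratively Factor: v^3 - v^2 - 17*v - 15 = (v - 5)*(v^2 + 4*v + 3) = (v - 5)*(v + 1)*(v + 3)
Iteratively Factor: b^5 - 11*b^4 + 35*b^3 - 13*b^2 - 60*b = (b - 5)*(b^4 - 6*b^3 + 5*b^2 + 12*b) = (b - 5)*(b - 4)*(b^3 - 2*b^2 - 3*b) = (b - 5)*(b - 4)*(b - 3)*(b^2 + b) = b*(b - 5)*(b - 4)*(b - 3)*(b + 1)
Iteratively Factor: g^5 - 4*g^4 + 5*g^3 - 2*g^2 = (g)*(g^4 - 4*g^3 + 5*g^2 - 2*g) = g*(g - 2)*(g^3 - 2*g^2 + g) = g*(g - 2)*(g - 1)*(g^2 - g) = g^2*(g - 2)*(g - 1)*(g - 1)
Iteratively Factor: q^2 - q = (q)*(q - 1)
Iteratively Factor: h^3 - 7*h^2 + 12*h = (h - 3)*(h^2 - 4*h) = h*(h - 3)*(h - 4)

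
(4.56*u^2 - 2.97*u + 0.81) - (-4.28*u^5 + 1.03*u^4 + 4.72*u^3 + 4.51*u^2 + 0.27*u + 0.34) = 4.28*u^5 - 1.03*u^4 - 4.72*u^3 + 0.0499999999999998*u^2 - 3.24*u + 0.47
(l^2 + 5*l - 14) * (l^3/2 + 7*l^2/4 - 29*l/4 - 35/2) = l^5/2 + 17*l^4/4 - 11*l^3/2 - 313*l^2/4 + 14*l + 245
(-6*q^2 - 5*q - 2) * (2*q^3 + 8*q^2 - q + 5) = -12*q^5 - 58*q^4 - 38*q^3 - 41*q^2 - 23*q - 10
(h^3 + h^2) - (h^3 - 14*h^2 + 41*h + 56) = 15*h^2 - 41*h - 56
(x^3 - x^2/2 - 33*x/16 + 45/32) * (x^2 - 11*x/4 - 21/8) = x^5 - 13*x^4/4 - 53*x^3/16 + 537*x^2/64 + 99*x/64 - 945/256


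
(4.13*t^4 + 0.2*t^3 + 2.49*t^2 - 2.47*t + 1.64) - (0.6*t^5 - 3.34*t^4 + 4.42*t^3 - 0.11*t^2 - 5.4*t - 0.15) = -0.6*t^5 + 7.47*t^4 - 4.22*t^3 + 2.6*t^2 + 2.93*t + 1.79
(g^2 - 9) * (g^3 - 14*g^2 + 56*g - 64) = g^5 - 14*g^4 + 47*g^3 + 62*g^2 - 504*g + 576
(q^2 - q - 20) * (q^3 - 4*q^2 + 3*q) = q^5 - 5*q^4 - 13*q^3 + 77*q^2 - 60*q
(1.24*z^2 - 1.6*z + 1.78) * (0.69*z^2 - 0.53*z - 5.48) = 0.8556*z^4 - 1.7612*z^3 - 4.719*z^2 + 7.8246*z - 9.7544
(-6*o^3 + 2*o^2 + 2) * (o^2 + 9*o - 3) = -6*o^5 - 52*o^4 + 36*o^3 - 4*o^2 + 18*o - 6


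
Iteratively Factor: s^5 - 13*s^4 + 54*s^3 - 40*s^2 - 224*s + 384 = (s + 2)*(s^4 - 15*s^3 + 84*s^2 - 208*s + 192) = (s - 4)*(s + 2)*(s^3 - 11*s^2 + 40*s - 48) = (s - 4)*(s - 3)*(s + 2)*(s^2 - 8*s + 16) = (s - 4)^2*(s - 3)*(s + 2)*(s - 4)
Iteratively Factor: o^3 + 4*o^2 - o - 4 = (o + 1)*(o^2 + 3*o - 4) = (o - 1)*(o + 1)*(o + 4)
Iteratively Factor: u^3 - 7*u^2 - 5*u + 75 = (u - 5)*(u^2 - 2*u - 15) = (u - 5)*(u + 3)*(u - 5)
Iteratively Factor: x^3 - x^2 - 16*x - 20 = (x - 5)*(x^2 + 4*x + 4) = (x - 5)*(x + 2)*(x + 2)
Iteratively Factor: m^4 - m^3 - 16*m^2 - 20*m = (m + 2)*(m^3 - 3*m^2 - 10*m) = m*(m + 2)*(m^2 - 3*m - 10) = m*(m + 2)^2*(m - 5)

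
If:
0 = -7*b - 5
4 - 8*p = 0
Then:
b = -5/7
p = 1/2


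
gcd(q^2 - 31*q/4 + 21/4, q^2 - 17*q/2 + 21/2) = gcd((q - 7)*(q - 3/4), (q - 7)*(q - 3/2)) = q - 7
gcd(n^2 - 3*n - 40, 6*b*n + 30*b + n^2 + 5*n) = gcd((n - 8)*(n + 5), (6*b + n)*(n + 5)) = n + 5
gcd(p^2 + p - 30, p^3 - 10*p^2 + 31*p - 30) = p - 5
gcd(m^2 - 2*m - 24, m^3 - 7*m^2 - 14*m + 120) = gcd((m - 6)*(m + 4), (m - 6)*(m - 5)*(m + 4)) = m^2 - 2*m - 24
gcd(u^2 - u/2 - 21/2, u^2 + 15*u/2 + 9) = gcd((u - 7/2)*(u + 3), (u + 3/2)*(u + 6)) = 1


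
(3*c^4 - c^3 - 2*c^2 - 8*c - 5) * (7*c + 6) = 21*c^5 + 11*c^4 - 20*c^3 - 68*c^2 - 83*c - 30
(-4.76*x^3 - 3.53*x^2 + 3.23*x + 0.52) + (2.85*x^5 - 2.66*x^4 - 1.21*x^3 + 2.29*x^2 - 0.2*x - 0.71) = 2.85*x^5 - 2.66*x^4 - 5.97*x^3 - 1.24*x^2 + 3.03*x - 0.19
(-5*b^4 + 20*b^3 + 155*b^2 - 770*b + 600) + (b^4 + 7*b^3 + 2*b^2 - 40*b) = -4*b^4 + 27*b^3 + 157*b^2 - 810*b + 600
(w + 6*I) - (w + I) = 5*I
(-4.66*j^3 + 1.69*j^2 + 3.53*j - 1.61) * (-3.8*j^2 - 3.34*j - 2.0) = 17.708*j^5 + 9.1424*j^4 - 9.7386*j^3 - 9.0522*j^2 - 1.6826*j + 3.22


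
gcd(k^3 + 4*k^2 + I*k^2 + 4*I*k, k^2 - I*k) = k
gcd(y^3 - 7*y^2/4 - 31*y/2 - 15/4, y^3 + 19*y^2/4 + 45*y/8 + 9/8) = y^2 + 13*y/4 + 3/4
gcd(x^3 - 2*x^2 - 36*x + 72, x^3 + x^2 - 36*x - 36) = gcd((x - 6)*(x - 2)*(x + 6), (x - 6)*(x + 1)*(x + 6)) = x^2 - 36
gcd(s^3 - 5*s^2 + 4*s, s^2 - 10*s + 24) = s - 4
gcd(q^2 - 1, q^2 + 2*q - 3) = q - 1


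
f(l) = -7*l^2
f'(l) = -14*l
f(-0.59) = -2.44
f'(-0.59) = 8.26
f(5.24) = -192.20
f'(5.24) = -73.36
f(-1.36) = -12.95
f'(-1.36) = 19.04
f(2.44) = -41.68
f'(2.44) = -34.16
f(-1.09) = -8.32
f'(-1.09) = 15.26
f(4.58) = -146.83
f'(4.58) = -64.12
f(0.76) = -4.04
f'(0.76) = -10.64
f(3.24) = -73.48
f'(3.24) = -45.36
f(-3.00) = -63.00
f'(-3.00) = 42.00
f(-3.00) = -63.00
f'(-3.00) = 42.00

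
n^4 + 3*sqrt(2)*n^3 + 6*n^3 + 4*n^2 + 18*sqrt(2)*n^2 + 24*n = n*(n + 6)*(n + sqrt(2))*(n + 2*sqrt(2))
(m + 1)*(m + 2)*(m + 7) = m^3 + 10*m^2 + 23*m + 14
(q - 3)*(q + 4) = q^2 + q - 12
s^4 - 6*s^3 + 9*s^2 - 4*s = s*(s - 4)*(s - 1)^2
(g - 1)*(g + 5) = g^2 + 4*g - 5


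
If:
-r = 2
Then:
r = -2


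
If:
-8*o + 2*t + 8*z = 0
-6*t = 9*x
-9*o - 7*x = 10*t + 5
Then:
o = 64*z/91 - 15/91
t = -108*z/91 - 60/91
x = 72*z/91 + 40/91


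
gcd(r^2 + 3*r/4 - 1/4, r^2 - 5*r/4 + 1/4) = r - 1/4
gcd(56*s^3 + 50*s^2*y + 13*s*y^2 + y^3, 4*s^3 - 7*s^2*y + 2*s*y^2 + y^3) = 4*s + y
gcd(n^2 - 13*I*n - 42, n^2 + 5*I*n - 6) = 1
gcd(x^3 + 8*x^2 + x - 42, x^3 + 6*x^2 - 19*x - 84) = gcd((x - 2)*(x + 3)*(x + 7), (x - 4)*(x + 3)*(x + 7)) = x^2 + 10*x + 21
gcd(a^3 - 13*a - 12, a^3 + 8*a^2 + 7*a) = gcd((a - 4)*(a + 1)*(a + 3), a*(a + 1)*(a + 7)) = a + 1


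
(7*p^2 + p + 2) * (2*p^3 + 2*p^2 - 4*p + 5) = 14*p^5 + 16*p^4 - 22*p^3 + 35*p^2 - 3*p + 10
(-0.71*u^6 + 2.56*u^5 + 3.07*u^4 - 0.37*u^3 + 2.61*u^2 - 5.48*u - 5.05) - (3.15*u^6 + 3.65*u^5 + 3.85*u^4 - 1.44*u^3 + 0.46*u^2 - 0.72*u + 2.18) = -3.86*u^6 - 1.09*u^5 - 0.78*u^4 + 1.07*u^3 + 2.15*u^2 - 4.76*u - 7.23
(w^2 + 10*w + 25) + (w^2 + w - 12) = 2*w^2 + 11*w + 13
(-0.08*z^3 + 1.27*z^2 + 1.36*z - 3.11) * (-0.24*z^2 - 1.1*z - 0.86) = 0.0192*z^5 - 0.2168*z^4 - 1.6546*z^3 - 1.8418*z^2 + 2.2514*z + 2.6746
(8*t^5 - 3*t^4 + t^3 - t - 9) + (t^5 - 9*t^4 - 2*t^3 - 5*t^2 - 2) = 9*t^5 - 12*t^4 - t^3 - 5*t^2 - t - 11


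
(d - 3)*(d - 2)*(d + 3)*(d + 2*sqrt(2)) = d^4 - 2*d^3 + 2*sqrt(2)*d^3 - 9*d^2 - 4*sqrt(2)*d^2 - 18*sqrt(2)*d + 18*d + 36*sqrt(2)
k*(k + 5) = k^2 + 5*k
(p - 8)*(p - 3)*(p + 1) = p^3 - 10*p^2 + 13*p + 24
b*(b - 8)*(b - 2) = b^3 - 10*b^2 + 16*b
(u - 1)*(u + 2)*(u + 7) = u^3 + 8*u^2 + 5*u - 14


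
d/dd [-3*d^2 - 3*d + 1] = -6*d - 3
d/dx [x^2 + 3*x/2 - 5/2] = 2*x + 3/2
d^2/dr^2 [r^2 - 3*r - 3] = 2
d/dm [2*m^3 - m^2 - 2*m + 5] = 6*m^2 - 2*m - 2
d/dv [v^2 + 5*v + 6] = 2*v + 5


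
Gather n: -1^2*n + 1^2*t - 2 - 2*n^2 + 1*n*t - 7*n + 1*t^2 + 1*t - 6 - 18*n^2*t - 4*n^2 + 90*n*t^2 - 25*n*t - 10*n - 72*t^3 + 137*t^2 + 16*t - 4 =n^2*(-18*t - 6) + n*(90*t^2 - 24*t - 18) - 72*t^3 + 138*t^2 + 18*t - 12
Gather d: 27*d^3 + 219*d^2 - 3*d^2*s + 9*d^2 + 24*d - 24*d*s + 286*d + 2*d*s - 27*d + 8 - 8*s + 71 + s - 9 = 27*d^3 + d^2*(228 - 3*s) + d*(283 - 22*s) - 7*s + 70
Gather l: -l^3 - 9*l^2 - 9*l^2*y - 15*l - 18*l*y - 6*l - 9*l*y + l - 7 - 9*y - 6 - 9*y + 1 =-l^3 + l^2*(-9*y - 9) + l*(-27*y - 20) - 18*y - 12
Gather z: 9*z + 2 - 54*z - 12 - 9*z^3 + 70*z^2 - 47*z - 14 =-9*z^3 + 70*z^2 - 92*z - 24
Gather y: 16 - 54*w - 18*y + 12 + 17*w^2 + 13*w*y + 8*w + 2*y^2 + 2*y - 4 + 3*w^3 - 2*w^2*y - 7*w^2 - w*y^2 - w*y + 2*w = 3*w^3 + 10*w^2 - 44*w + y^2*(2 - w) + y*(-2*w^2 + 12*w - 16) + 24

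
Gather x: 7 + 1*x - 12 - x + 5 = 0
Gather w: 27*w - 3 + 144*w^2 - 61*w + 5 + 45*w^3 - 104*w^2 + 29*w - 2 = 45*w^3 + 40*w^2 - 5*w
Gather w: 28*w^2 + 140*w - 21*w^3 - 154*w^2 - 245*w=-21*w^3 - 126*w^2 - 105*w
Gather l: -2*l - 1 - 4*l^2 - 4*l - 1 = -4*l^2 - 6*l - 2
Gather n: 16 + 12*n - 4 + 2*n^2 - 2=2*n^2 + 12*n + 10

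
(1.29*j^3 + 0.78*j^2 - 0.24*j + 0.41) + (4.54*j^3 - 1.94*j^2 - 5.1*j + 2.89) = 5.83*j^3 - 1.16*j^2 - 5.34*j + 3.3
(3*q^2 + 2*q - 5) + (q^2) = 4*q^2 + 2*q - 5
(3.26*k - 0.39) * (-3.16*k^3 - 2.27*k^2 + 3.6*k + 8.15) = -10.3016*k^4 - 6.1678*k^3 + 12.6213*k^2 + 25.165*k - 3.1785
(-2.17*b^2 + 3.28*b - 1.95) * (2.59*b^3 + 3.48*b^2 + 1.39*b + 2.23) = -5.6203*b^5 + 0.943599999999999*b^4 + 3.3476*b^3 - 7.0659*b^2 + 4.6039*b - 4.3485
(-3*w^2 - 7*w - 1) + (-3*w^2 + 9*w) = -6*w^2 + 2*w - 1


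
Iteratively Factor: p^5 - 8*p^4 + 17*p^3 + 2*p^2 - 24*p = (p)*(p^4 - 8*p^3 + 17*p^2 + 2*p - 24) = p*(p - 2)*(p^3 - 6*p^2 + 5*p + 12) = p*(p - 4)*(p - 2)*(p^2 - 2*p - 3) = p*(p - 4)*(p - 2)*(p + 1)*(p - 3)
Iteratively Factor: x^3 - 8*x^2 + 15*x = (x - 3)*(x^2 - 5*x) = (x - 5)*(x - 3)*(x)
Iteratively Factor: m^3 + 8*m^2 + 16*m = (m + 4)*(m^2 + 4*m) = m*(m + 4)*(m + 4)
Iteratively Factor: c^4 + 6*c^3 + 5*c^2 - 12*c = (c - 1)*(c^3 + 7*c^2 + 12*c) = c*(c - 1)*(c^2 + 7*c + 12) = c*(c - 1)*(c + 4)*(c + 3)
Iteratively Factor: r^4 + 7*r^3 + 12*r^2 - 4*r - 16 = (r - 1)*(r^3 + 8*r^2 + 20*r + 16) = (r - 1)*(r + 2)*(r^2 + 6*r + 8) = (r - 1)*(r + 2)^2*(r + 4)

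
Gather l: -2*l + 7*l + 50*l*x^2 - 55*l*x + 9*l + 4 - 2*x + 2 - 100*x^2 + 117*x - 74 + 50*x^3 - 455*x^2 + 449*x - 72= l*(50*x^2 - 55*x + 14) + 50*x^3 - 555*x^2 + 564*x - 140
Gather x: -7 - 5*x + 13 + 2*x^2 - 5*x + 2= 2*x^2 - 10*x + 8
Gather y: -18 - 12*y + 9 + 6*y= -6*y - 9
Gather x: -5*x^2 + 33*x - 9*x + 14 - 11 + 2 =-5*x^2 + 24*x + 5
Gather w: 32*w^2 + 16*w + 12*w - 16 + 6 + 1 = 32*w^2 + 28*w - 9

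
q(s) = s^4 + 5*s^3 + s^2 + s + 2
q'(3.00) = 250.00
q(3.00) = 230.00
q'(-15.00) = -10154.00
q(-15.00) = 33962.00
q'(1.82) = 78.44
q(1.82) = 48.25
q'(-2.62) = 26.79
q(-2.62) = -36.56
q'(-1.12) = 11.96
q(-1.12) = -3.32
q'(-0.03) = 0.95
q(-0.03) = 1.97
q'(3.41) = 340.85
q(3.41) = 350.51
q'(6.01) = 1423.15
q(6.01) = 2434.20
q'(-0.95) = 9.21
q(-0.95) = -1.52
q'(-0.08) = 0.93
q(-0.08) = 1.92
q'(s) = 4*s^3 + 15*s^2 + 2*s + 1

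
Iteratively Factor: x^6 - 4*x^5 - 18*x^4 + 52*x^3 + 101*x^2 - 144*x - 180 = (x + 2)*(x^5 - 6*x^4 - 6*x^3 + 64*x^2 - 27*x - 90) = (x + 2)*(x + 3)*(x^4 - 9*x^3 + 21*x^2 + x - 30) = (x - 2)*(x + 2)*(x + 3)*(x^3 - 7*x^2 + 7*x + 15) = (x - 3)*(x - 2)*(x + 2)*(x + 3)*(x^2 - 4*x - 5) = (x - 3)*(x - 2)*(x + 1)*(x + 2)*(x + 3)*(x - 5)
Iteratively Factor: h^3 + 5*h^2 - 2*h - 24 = (h - 2)*(h^2 + 7*h + 12) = (h - 2)*(h + 4)*(h + 3)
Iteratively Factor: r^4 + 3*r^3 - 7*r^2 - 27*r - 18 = (r + 3)*(r^3 - 7*r - 6) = (r - 3)*(r + 3)*(r^2 + 3*r + 2) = (r - 3)*(r + 1)*(r + 3)*(r + 2)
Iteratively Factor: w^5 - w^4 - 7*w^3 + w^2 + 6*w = (w)*(w^4 - w^3 - 7*w^2 + w + 6) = w*(w + 1)*(w^3 - 2*w^2 - 5*w + 6) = w*(w + 1)*(w + 2)*(w^2 - 4*w + 3) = w*(w - 3)*(w + 1)*(w + 2)*(w - 1)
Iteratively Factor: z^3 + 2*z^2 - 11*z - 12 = (z - 3)*(z^2 + 5*z + 4) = (z - 3)*(z + 4)*(z + 1)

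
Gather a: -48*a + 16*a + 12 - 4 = 8 - 32*a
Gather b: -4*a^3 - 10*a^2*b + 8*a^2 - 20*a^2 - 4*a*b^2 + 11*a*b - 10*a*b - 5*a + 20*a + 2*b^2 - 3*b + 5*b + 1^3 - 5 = -4*a^3 - 12*a^2 + 15*a + b^2*(2 - 4*a) + b*(-10*a^2 + a + 2) - 4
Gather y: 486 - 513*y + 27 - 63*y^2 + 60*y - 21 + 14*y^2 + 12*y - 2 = -49*y^2 - 441*y + 490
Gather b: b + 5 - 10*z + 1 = b - 10*z + 6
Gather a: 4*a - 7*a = -3*a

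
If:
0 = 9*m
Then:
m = 0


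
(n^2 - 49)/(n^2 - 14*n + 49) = (n + 7)/(n - 7)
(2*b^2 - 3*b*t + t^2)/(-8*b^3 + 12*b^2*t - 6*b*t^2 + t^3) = (-b + t)/(4*b^2 - 4*b*t + t^2)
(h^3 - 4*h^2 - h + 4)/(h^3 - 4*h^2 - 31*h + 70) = (h^3 - 4*h^2 - h + 4)/(h^3 - 4*h^2 - 31*h + 70)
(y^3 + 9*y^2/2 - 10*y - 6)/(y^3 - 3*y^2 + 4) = (y^2 + 13*y/2 + 3)/(y^2 - y - 2)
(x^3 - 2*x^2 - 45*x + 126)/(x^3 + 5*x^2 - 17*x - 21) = (x - 6)/(x + 1)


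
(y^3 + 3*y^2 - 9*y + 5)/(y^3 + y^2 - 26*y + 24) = (y^2 + 4*y - 5)/(y^2 + 2*y - 24)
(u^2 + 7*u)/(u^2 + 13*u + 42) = u/(u + 6)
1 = 1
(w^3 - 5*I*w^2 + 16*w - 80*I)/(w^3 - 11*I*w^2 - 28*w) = (w^2 - I*w + 20)/(w*(w - 7*I))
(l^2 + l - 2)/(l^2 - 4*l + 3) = (l + 2)/(l - 3)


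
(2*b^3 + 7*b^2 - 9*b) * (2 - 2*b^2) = -4*b^5 - 14*b^4 + 22*b^3 + 14*b^2 - 18*b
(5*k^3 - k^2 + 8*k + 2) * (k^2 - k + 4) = 5*k^5 - 6*k^4 + 29*k^3 - 10*k^2 + 30*k + 8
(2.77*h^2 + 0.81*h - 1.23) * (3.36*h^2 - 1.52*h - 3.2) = 9.3072*h^4 - 1.4888*h^3 - 14.228*h^2 - 0.722400000000001*h + 3.936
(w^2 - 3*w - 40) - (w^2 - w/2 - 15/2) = -5*w/2 - 65/2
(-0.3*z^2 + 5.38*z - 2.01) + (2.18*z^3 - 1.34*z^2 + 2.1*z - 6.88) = 2.18*z^3 - 1.64*z^2 + 7.48*z - 8.89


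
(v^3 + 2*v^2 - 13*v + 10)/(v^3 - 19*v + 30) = (v - 1)/(v - 3)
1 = 1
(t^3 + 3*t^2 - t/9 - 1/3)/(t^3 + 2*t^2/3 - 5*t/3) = (9*t^3 + 27*t^2 - t - 3)/(3*t*(3*t^2 + 2*t - 5))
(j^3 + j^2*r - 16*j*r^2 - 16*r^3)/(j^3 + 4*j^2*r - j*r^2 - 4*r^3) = (-j + 4*r)/(-j + r)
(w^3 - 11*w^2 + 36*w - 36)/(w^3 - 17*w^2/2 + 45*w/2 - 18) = 2*(w^2 - 8*w + 12)/(2*w^2 - 11*w + 12)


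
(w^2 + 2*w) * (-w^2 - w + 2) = -w^4 - 3*w^3 + 4*w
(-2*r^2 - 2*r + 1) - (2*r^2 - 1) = -4*r^2 - 2*r + 2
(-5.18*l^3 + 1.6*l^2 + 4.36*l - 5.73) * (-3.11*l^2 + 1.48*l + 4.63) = 16.1098*l^5 - 12.6424*l^4 - 35.175*l^3 + 31.6811*l^2 + 11.7064*l - 26.5299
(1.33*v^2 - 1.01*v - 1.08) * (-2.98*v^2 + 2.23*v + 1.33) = -3.9634*v^4 + 5.9757*v^3 + 2.735*v^2 - 3.7517*v - 1.4364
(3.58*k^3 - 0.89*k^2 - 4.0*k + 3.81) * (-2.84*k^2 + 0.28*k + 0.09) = -10.1672*k^5 + 3.53*k^4 + 11.433*k^3 - 12.0205*k^2 + 0.7068*k + 0.3429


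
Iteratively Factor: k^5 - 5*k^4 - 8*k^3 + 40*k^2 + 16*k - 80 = (k + 2)*(k^4 - 7*k^3 + 6*k^2 + 28*k - 40) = (k - 2)*(k + 2)*(k^3 - 5*k^2 - 4*k + 20) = (k - 2)^2*(k + 2)*(k^2 - 3*k - 10) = (k - 5)*(k - 2)^2*(k + 2)*(k + 2)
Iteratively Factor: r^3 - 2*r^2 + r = (r - 1)*(r^2 - r) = (r - 1)^2*(r)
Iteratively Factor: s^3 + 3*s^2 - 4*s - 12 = (s + 2)*(s^2 + s - 6) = (s + 2)*(s + 3)*(s - 2)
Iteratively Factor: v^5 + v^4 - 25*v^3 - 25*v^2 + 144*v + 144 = (v - 3)*(v^4 + 4*v^3 - 13*v^2 - 64*v - 48) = (v - 3)*(v + 3)*(v^3 + v^2 - 16*v - 16) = (v - 4)*(v - 3)*(v + 3)*(v^2 + 5*v + 4) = (v - 4)*(v - 3)*(v + 1)*(v + 3)*(v + 4)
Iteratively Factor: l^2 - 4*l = (l - 4)*(l)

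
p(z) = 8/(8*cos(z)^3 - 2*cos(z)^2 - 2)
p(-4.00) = -1.57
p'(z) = 8*(24*sin(z)*cos(z)^2 - 4*sin(z)*cos(z))/(8*cos(z)^3 - 2*cos(z)^2 - 2)^2 = 8*(6*cos(z) - 1)*sin(z)*cos(z)/(-4*cos(z)^3 + cos(z)^2 + 1)^2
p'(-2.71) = -0.84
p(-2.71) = -0.83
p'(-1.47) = 0.31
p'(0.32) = 4.85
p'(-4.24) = 4.82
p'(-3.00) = -0.23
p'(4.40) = -4.54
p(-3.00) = -0.68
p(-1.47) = -3.98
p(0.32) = 2.63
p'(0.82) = 323.52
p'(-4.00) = 3.01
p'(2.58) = 1.28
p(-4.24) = -2.53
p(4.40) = -3.30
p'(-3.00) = -0.23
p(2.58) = -0.97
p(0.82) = -20.48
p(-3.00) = -0.68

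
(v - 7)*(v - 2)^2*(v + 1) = v^4 - 10*v^3 + 21*v^2 + 4*v - 28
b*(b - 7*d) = b^2 - 7*b*d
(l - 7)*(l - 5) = l^2 - 12*l + 35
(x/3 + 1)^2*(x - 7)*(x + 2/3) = x^4/9 - x^3/27 - 101*x^2/27 - 85*x/9 - 14/3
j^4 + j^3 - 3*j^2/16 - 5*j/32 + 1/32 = (j - 1/4)^2*(j + 1/2)*(j + 1)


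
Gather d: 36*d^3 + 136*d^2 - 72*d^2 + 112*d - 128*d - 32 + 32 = 36*d^3 + 64*d^2 - 16*d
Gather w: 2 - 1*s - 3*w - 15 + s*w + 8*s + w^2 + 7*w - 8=7*s + w^2 + w*(s + 4) - 21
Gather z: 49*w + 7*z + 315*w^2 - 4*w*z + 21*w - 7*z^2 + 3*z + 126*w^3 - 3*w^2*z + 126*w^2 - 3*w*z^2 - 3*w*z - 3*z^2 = 126*w^3 + 441*w^2 + 70*w + z^2*(-3*w - 10) + z*(-3*w^2 - 7*w + 10)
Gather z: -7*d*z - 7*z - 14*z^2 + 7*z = -7*d*z - 14*z^2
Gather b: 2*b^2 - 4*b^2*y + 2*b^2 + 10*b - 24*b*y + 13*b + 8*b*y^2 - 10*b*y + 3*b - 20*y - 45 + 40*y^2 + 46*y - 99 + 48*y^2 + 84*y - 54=b^2*(4 - 4*y) + b*(8*y^2 - 34*y + 26) + 88*y^2 + 110*y - 198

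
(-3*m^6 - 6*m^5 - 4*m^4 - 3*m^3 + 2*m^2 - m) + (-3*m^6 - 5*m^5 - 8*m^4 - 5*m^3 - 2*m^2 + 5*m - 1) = -6*m^6 - 11*m^5 - 12*m^4 - 8*m^3 + 4*m - 1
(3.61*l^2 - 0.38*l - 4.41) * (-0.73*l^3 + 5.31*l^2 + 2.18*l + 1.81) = -2.6353*l^5 + 19.4465*l^4 + 9.0713*l^3 - 17.7114*l^2 - 10.3016*l - 7.9821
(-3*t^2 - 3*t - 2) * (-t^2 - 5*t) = 3*t^4 + 18*t^3 + 17*t^2 + 10*t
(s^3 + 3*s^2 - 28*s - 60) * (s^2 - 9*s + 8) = s^5 - 6*s^4 - 47*s^3 + 216*s^2 + 316*s - 480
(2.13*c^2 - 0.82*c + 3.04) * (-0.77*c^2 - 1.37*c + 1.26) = -1.6401*c^4 - 2.2867*c^3 + 1.4664*c^2 - 5.198*c + 3.8304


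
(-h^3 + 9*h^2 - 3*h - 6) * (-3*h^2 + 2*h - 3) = 3*h^5 - 29*h^4 + 30*h^3 - 15*h^2 - 3*h + 18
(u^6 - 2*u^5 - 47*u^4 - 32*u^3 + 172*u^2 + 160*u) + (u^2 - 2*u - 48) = u^6 - 2*u^5 - 47*u^4 - 32*u^3 + 173*u^2 + 158*u - 48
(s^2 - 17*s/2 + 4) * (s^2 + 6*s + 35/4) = s^4 - 5*s^3/2 - 153*s^2/4 - 403*s/8 + 35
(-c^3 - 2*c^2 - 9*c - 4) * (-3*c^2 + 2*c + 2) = 3*c^5 + 4*c^4 + 21*c^3 - 10*c^2 - 26*c - 8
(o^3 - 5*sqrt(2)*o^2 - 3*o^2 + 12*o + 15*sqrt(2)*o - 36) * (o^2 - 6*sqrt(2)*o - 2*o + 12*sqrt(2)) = o^5 - 11*sqrt(2)*o^4 - 5*o^4 + 55*sqrt(2)*o^3 + 78*o^3 - 360*o^2 - 138*sqrt(2)*o^2 + 432*o + 360*sqrt(2)*o - 432*sqrt(2)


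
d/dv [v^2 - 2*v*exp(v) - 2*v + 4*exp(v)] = -2*v*exp(v) + 2*v + 2*exp(v) - 2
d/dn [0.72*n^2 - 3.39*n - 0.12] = 1.44*n - 3.39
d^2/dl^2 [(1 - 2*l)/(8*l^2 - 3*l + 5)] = 2*(-(2*l - 1)*(16*l - 3)^2 + 2*(24*l - 7)*(8*l^2 - 3*l + 5))/(8*l^2 - 3*l + 5)^3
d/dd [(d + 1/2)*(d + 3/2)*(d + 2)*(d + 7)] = 4*d^3 + 33*d^2 + 131*d/2 + 139/4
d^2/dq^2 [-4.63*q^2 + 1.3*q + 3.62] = -9.26000000000000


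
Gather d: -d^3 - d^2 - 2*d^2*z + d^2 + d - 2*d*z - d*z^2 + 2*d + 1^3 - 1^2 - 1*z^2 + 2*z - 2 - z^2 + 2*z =-d^3 - 2*d^2*z + d*(-z^2 - 2*z + 3) - 2*z^2 + 4*z - 2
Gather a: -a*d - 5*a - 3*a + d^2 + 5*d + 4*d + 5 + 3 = a*(-d - 8) + d^2 + 9*d + 8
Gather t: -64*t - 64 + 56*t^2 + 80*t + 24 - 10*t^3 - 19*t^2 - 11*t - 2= -10*t^3 + 37*t^2 + 5*t - 42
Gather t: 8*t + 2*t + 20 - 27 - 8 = 10*t - 15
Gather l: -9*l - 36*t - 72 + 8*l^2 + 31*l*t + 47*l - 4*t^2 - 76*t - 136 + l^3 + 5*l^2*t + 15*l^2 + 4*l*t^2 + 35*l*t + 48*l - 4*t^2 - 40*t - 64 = l^3 + l^2*(5*t + 23) + l*(4*t^2 + 66*t + 86) - 8*t^2 - 152*t - 272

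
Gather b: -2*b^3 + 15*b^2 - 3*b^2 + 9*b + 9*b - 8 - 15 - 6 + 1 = -2*b^3 + 12*b^2 + 18*b - 28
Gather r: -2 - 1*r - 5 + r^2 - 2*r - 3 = r^2 - 3*r - 10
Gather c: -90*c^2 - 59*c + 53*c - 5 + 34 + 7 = -90*c^2 - 6*c + 36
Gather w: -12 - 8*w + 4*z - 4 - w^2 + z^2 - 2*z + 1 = -w^2 - 8*w + z^2 + 2*z - 15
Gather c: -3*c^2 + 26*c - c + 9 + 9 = -3*c^2 + 25*c + 18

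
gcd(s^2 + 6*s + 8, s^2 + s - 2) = s + 2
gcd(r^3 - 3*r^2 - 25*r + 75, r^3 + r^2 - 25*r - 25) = r^2 - 25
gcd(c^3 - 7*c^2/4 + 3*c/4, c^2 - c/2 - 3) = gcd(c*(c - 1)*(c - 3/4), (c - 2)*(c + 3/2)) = 1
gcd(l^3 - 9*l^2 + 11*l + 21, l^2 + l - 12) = l - 3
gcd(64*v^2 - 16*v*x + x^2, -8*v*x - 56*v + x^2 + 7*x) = -8*v + x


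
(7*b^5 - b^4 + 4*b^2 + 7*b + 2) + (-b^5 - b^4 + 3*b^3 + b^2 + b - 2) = 6*b^5 - 2*b^4 + 3*b^3 + 5*b^2 + 8*b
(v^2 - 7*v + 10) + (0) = v^2 - 7*v + 10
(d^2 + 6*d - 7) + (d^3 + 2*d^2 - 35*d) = d^3 + 3*d^2 - 29*d - 7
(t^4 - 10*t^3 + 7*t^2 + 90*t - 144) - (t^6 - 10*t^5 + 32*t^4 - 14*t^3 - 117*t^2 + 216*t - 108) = -t^6 + 10*t^5 - 31*t^4 + 4*t^3 + 124*t^2 - 126*t - 36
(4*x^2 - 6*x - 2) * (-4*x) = -16*x^3 + 24*x^2 + 8*x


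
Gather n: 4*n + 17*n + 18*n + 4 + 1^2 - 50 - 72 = 39*n - 117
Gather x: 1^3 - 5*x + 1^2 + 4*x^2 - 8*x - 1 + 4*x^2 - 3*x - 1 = 8*x^2 - 16*x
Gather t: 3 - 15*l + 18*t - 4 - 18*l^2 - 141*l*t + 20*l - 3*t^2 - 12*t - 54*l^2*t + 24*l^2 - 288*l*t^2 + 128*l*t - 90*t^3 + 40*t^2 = 6*l^2 + 5*l - 90*t^3 + t^2*(37 - 288*l) + t*(-54*l^2 - 13*l + 6) - 1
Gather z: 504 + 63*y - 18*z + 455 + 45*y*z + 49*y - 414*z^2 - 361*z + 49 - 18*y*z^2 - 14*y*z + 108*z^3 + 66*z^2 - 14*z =112*y + 108*z^3 + z^2*(-18*y - 348) + z*(31*y - 393) + 1008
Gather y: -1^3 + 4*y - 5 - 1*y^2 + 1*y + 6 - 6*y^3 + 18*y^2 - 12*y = -6*y^3 + 17*y^2 - 7*y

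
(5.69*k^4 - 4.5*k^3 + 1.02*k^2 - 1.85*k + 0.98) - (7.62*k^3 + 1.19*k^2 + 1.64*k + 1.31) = 5.69*k^4 - 12.12*k^3 - 0.17*k^2 - 3.49*k - 0.33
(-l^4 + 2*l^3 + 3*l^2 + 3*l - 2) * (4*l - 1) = -4*l^5 + 9*l^4 + 10*l^3 + 9*l^2 - 11*l + 2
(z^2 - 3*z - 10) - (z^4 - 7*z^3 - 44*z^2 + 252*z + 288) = -z^4 + 7*z^3 + 45*z^2 - 255*z - 298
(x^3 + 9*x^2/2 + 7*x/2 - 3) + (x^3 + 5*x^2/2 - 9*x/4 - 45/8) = 2*x^3 + 7*x^2 + 5*x/4 - 69/8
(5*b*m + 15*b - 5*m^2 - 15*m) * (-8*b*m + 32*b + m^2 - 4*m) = -40*b^2*m^2 + 40*b^2*m + 480*b^2 + 45*b*m^3 - 45*b*m^2 - 540*b*m - 5*m^4 + 5*m^3 + 60*m^2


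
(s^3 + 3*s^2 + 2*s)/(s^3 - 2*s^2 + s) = (s^2 + 3*s + 2)/(s^2 - 2*s + 1)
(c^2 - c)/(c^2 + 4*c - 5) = c/(c + 5)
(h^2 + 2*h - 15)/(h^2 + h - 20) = (h - 3)/(h - 4)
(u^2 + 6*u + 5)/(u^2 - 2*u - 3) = (u + 5)/(u - 3)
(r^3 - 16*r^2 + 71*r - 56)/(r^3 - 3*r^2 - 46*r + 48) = (r - 7)/(r + 6)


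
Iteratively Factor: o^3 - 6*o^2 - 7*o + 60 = (o - 5)*(o^2 - o - 12) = (o - 5)*(o - 4)*(o + 3)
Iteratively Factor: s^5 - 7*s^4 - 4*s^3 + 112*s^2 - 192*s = (s - 4)*(s^4 - 3*s^3 - 16*s^2 + 48*s) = (s - 4)^2*(s^3 + s^2 - 12*s) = (s - 4)^2*(s + 4)*(s^2 - 3*s) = s*(s - 4)^2*(s + 4)*(s - 3)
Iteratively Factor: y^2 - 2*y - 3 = (y + 1)*(y - 3)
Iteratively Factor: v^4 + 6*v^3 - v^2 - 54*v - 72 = (v + 3)*(v^3 + 3*v^2 - 10*v - 24) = (v + 2)*(v + 3)*(v^2 + v - 12) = (v - 3)*(v + 2)*(v + 3)*(v + 4)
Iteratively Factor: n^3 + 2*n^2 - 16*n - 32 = (n - 4)*(n^2 + 6*n + 8) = (n - 4)*(n + 2)*(n + 4)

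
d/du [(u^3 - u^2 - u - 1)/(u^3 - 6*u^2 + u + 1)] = u*(-5*u^3 + 4*u^2 - u - 14)/(u^6 - 12*u^5 + 38*u^4 - 10*u^3 - 11*u^2 + 2*u + 1)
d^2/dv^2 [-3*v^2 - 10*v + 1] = -6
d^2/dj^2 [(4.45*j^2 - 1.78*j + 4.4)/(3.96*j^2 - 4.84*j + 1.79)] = (114.754464*j^3 + 224.73396*j^2 - 430.288848*j + 141.441434)/(62.099136*j^6 - 227.696832*j^5 + 362.50632*j^4 - 319.22704*j^3 + 163.86018*j^2 - 46.523532*j + 5.735339)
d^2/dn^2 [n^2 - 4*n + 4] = 2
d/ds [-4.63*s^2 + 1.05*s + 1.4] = 1.05 - 9.26*s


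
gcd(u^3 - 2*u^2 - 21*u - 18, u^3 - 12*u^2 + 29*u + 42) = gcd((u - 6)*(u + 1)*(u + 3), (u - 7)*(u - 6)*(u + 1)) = u^2 - 5*u - 6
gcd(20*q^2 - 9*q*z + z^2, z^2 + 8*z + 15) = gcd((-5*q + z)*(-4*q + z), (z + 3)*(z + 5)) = 1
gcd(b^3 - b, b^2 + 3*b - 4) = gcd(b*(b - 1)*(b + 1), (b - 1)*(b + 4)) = b - 1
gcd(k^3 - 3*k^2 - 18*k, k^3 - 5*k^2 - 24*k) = k^2 + 3*k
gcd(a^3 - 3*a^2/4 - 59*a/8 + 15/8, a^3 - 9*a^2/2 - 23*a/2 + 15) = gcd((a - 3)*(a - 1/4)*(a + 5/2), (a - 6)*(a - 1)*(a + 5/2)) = a + 5/2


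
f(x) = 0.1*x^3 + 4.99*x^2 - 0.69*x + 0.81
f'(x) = 0.3*x^2 + 9.98*x - 0.69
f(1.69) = 14.38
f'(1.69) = 17.03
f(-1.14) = 7.93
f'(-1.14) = -11.68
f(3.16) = 51.61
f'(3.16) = 33.84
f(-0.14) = 1.00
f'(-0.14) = -2.08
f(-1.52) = 13.04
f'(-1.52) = -15.17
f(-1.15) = 8.05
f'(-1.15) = -11.77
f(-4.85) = 110.13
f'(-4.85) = -42.04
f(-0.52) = 2.50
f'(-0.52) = -5.80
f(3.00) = 46.35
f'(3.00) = 31.95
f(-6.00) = 162.99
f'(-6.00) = -49.77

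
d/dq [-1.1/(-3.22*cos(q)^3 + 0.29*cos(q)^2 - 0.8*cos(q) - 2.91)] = (10.626*cos(q)^2 - 0.638*cos(q) + 0.88)*sin(q)/(3.22*cos(q)^3 - 0.29*cos(q)^2 + 0.8*cos(q) + 2.91)^2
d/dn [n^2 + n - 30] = 2*n + 1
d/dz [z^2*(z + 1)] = z*(3*z + 2)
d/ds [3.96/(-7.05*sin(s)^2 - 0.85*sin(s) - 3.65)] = (55.836*sin(s) + 3.366)*cos(s)/(7.05*sin(s)^2 + 0.85*sin(s) + 3.65)^2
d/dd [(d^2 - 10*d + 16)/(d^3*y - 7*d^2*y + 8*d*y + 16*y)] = (-d^3 + 16*d^2 - 46*d + 72)/(y*(d^5 - 10*d^4 + 25*d^3 + 20*d^2 - 80*d - 64))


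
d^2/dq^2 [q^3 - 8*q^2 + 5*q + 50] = 6*q - 16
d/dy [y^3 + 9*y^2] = 3*y*(y + 6)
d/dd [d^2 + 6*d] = 2*d + 6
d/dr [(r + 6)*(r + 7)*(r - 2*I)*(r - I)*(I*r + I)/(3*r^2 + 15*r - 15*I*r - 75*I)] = (3*I*r^6 + r^5*(26 + 48*I) + r^4*(422 + 218*I) + r^3*(2350 - 190*I) + r^2*(4744 - 3795*I) + r*(700 - 8082*I) - 2330 - 2730*I)/(3*r^4 + r^3*(30 - 30*I) - 300*I*r^2 + r*(-750 - 750*I) - 1875)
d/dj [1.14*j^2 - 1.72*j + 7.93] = 2.28*j - 1.72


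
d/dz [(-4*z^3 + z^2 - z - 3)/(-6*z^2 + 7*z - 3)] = (24*z^4 - 56*z^3 + 37*z^2 - 42*z + 24)/(36*z^4 - 84*z^3 + 85*z^2 - 42*z + 9)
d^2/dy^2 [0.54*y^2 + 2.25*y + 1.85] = 1.08000000000000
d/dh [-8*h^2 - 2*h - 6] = -16*h - 2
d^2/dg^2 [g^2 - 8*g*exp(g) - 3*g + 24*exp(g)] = -8*g*exp(g) + 8*exp(g) + 2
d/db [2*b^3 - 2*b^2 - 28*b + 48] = 6*b^2 - 4*b - 28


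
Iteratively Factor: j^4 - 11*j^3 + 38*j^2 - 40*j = (j - 5)*(j^3 - 6*j^2 + 8*j) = (j - 5)*(j - 2)*(j^2 - 4*j) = (j - 5)*(j - 4)*(j - 2)*(j)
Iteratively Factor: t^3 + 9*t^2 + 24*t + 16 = (t + 4)*(t^2 + 5*t + 4) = (t + 4)^2*(t + 1)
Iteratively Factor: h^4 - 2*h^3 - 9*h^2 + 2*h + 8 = (h - 1)*(h^3 - h^2 - 10*h - 8) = (h - 1)*(h + 1)*(h^2 - 2*h - 8) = (h - 4)*(h - 1)*(h + 1)*(h + 2)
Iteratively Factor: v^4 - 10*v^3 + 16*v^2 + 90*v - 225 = (v - 5)*(v^3 - 5*v^2 - 9*v + 45) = (v - 5)*(v - 3)*(v^2 - 2*v - 15) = (v - 5)*(v - 3)*(v + 3)*(v - 5)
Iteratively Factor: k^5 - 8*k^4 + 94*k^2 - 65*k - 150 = (k + 3)*(k^4 - 11*k^3 + 33*k^2 - 5*k - 50) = (k - 5)*(k + 3)*(k^3 - 6*k^2 + 3*k + 10) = (k - 5)^2*(k + 3)*(k^2 - k - 2) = (k - 5)^2*(k - 2)*(k + 3)*(k + 1)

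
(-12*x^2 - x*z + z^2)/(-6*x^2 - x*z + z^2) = (12*x^2 + x*z - z^2)/(6*x^2 + x*z - z^2)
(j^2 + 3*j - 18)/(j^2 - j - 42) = (j - 3)/(j - 7)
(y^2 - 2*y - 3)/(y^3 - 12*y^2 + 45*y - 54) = (y + 1)/(y^2 - 9*y + 18)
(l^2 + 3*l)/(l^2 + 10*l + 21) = l/(l + 7)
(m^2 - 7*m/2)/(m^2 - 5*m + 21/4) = 2*m/(2*m - 3)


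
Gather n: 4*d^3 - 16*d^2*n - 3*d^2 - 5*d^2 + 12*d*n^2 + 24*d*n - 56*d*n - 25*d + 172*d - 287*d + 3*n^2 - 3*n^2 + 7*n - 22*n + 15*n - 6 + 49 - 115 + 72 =4*d^3 - 8*d^2 + 12*d*n^2 - 140*d + n*(-16*d^2 - 32*d)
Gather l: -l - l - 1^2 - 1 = -2*l - 2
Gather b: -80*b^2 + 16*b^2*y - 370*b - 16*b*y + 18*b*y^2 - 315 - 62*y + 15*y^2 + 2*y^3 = b^2*(16*y - 80) + b*(18*y^2 - 16*y - 370) + 2*y^3 + 15*y^2 - 62*y - 315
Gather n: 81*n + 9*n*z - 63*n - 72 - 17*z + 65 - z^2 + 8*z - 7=n*(9*z + 18) - z^2 - 9*z - 14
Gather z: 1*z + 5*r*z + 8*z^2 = 8*z^2 + z*(5*r + 1)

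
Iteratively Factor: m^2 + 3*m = (m + 3)*(m)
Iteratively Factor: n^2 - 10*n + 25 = (n - 5)*(n - 5)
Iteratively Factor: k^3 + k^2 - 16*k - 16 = (k + 4)*(k^2 - 3*k - 4) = (k + 1)*(k + 4)*(k - 4)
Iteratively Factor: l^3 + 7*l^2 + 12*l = (l + 4)*(l^2 + 3*l) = l*(l + 4)*(l + 3)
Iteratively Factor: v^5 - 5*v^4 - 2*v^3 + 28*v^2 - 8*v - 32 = (v - 2)*(v^4 - 3*v^3 - 8*v^2 + 12*v + 16) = (v - 2)*(v + 1)*(v^3 - 4*v^2 - 4*v + 16) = (v - 2)^2*(v + 1)*(v^2 - 2*v - 8) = (v - 4)*(v - 2)^2*(v + 1)*(v + 2)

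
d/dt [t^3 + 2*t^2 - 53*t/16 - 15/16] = 3*t^2 + 4*t - 53/16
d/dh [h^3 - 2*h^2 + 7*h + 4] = 3*h^2 - 4*h + 7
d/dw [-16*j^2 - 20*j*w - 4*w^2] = -20*j - 8*w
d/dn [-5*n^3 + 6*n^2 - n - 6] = -15*n^2 + 12*n - 1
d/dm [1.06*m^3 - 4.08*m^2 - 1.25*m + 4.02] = 3.18*m^2 - 8.16*m - 1.25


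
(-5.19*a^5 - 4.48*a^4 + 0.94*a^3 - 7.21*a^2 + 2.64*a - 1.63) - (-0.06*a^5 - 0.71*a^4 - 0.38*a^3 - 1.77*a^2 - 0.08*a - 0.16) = -5.13*a^5 - 3.77*a^4 + 1.32*a^3 - 5.44*a^2 + 2.72*a - 1.47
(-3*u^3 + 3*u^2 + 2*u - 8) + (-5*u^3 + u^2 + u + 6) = -8*u^3 + 4*u^2 + 3*u - 2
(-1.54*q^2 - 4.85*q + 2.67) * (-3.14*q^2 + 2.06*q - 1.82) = 4.8356*q^4 + 12.0566*q^3 - 15.572*q^2 + 14.3272*q - 4.8594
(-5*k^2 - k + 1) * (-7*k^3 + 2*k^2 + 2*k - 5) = 35*k^5 - 3*k^4 - 19*k^3 + 25*k^2 + 7*k - 5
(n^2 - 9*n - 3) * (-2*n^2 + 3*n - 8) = -2*n^4 + 21*n^3 - 29*n^2 + 63*n + 24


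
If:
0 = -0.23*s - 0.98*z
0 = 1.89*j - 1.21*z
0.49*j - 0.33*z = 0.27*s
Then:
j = 0.00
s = 0.00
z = 0.00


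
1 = 1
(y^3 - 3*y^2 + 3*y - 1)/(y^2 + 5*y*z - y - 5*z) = (y^2 - 2*y + 1)/(y + 5*z)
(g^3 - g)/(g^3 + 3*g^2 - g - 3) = g/(g + 3)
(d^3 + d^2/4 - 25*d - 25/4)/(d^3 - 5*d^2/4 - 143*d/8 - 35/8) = 2*(d + 5)/(2*d + 7)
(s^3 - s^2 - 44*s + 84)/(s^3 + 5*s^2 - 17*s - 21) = (s^2 - 8*s + 12)/(s^2 - 2*s - 3)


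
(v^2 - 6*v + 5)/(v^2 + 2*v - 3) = (v - 5)/(v + 3)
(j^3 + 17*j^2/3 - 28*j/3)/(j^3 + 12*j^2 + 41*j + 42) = j*(3*j - 4)/(3*(j^2 + 5*j + 6))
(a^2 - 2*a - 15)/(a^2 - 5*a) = (a + 3)/a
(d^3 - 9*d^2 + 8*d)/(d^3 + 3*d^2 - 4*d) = (d - 8)/(d + 4)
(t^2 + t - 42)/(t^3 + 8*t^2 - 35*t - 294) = 1/(t + 7)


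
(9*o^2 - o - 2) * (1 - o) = -9*o^3 + 10*o^2 + o - 2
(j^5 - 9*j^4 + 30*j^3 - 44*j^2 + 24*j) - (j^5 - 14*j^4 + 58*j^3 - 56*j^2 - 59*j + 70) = 5*j^4 - 28*j^3 + 12*j^2 + 83*j - 70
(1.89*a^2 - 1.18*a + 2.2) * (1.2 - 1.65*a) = -3.1185*a^3 + 4.215*a^2 - 5.046*a + 2.64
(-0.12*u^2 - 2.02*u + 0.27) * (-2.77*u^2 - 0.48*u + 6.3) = 0.3324*u^4 + 5.653*u^3 - 0.5343*u^2 - 12.8556*u + 1.701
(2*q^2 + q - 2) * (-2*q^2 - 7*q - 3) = -4*q^4 - 16*q^3 - 9*q^2 + 11*q + 6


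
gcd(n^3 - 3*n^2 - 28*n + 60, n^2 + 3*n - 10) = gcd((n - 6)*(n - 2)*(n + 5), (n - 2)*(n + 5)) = n^2 + 3*n - 10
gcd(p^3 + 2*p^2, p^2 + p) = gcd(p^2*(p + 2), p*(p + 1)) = p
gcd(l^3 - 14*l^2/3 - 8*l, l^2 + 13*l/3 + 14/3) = 1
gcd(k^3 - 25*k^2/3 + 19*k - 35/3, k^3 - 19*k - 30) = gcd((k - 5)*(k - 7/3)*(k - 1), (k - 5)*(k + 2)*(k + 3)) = k - 5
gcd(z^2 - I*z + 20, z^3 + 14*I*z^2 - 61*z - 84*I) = z + 4*I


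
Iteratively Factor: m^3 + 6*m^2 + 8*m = (m)*(m^2 + 6*m + 8) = m*(m + 2)*(m + 4)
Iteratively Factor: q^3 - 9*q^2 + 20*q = (q - 4)*(q^2 - 5*q) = (q - 5)*(q - 4)*(q)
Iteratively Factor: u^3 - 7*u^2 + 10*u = (u - 5)*(u^2 - 2*u) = u*(u - 5)*(u - 2)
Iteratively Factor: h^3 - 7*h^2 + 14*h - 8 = (h - 4)*(h^2 - 3*h + 2) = (h - 4)*(h - 2)*(h - 1)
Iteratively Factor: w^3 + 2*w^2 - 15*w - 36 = (w + 3)*(w^2 - w - 12) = (w - 4)*(w + 3)*(w + 3)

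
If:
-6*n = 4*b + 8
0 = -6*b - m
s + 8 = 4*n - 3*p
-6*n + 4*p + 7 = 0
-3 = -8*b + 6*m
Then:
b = 3/44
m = -9/22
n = -91/66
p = -42/11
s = -68/33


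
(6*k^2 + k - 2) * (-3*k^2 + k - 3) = -18*k^4 + 3*k^3 - 11*k^2 - 5*k + 6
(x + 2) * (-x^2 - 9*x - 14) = -x^3 - 11*x^2 - 32*x - 28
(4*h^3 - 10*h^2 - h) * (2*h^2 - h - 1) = 8*h^5 - 24*h^4 + 4*h^3 + 11*h^2 + h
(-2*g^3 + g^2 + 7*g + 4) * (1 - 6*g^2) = 12*g^5 - 6*g^4 - 44*g^3 - 23*g^2 + 7*g + 4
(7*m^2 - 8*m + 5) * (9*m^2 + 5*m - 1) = 63*m^4 - 37*m^3 - 2*m^2 + 33*m - 5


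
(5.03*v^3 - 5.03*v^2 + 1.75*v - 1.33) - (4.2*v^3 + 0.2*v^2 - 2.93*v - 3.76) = 0.83*v^3 - 5.23*v^2 + 4.68*v + 2.43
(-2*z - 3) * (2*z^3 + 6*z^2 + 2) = -4*z^4 - 18*z^3 - 18*z^2 - 4*z - 6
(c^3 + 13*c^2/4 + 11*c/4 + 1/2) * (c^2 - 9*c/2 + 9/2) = c^5 - 5*c^4/4 - 59*c^3/8 + 11*c^2/4 + 81*c/8 + 9/4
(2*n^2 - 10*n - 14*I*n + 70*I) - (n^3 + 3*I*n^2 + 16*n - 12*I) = -n^3 + 2*n^2 - 3*I*n^2 - 26*n - 14*I*n + 82*I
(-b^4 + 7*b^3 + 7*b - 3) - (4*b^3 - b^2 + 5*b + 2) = -b^4 + 3*b^3 + b^2 + 2*b - 5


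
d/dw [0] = 0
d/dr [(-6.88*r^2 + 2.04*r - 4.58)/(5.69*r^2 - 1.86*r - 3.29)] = (1.1892*r^2 + 97.3908*r - 15.2304)/(32.3761*r^4 - 21.1668*r^3 - 33.9806*r^2 + 12.2388*r + 10.8241)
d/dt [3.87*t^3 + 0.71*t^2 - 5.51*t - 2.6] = 11.61*t^2 + 1.42*t - 5.51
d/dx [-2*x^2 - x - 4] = -4*x - 1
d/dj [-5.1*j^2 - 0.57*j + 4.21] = -10.2*j - 0.57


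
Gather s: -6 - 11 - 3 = -20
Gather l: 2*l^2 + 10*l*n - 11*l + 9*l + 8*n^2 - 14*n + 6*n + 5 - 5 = 2*l^2 + l*(10*n - 2) + 8*n^2 - 8*n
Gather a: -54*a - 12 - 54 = -54*a - 66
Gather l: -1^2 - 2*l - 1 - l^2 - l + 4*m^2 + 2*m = -l^2 - 3*l + 4*m^2 + 2*m - 2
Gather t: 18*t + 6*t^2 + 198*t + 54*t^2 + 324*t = 60*t^2 + 540*t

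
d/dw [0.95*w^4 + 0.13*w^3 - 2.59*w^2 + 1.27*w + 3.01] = 3.8*w^3 + 0.39*w^2 - 5.18*w + 1.27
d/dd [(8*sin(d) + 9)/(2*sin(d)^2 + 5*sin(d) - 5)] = (-36*sin(d) + 8*cos(2*d) - 93)*cos(d)/(5*sin(d) - cos(2*d) - 4)^2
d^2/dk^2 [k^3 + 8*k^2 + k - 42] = 6*k + 16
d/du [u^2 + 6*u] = 2*u + 6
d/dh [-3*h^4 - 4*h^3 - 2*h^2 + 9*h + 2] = -12*h^3 - 12*h^2 - 4*h + 9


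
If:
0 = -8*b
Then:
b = 0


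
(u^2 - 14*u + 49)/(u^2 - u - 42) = (u - 7)/(u + 6)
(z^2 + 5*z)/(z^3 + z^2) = (z + 5)/(z*(z + 1))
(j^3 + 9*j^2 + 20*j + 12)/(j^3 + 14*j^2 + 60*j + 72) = (j + 1)/(j + 6)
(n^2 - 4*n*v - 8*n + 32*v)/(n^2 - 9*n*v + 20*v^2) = (8 - n)/(-n + 5*v)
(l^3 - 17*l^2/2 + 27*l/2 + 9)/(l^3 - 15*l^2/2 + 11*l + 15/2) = (l - 6)/(l - 5)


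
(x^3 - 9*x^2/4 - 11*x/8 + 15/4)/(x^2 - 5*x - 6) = (-8*x^3 + 18*x^2 + 11*x - 30)/(8*(-x^2 + 5*x + 6))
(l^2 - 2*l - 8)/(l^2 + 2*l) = (l - 4)/l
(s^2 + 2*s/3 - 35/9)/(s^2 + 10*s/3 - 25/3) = (s + 7/3)/(s + 5)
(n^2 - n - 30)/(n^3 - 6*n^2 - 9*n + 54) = (n + 5)/(n^2 - 9)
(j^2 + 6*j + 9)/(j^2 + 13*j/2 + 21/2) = 2*(j + 3)/(2*j + 7)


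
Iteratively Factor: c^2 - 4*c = (c - 4)*(c)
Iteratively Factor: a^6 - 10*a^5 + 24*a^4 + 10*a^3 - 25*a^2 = (a + 1)*(a^5 - 11*a^4 + 35*a^3 - 25*a^2) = a*(a + 1)*(a^4 - 11*a^3 + 35*a^2 - 25*a) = a^2*(a + 1)*(a^3 - 11*a^2 + 35*a - 25) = a^2*(a - 5)*(a + 1)*(a^2 - 6*a + 5) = a^2*(a - 5)*(a - 1)*(a + 1)*(a - 5)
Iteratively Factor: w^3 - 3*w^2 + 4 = (w + 1)*(w^2 - 4*w + 4) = (w - 2)*(w + 1)*(w - 2)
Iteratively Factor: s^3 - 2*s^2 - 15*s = (s)*(s^2 - 2*s - 15) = s*(s + 3)*(s - 5)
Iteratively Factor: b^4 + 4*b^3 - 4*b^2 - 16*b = (b + 4)*(b^3 - 4*b) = (b + 2)*(b + 4)*(b^2 - 2*b) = (b - 2)*(b + 2)*(b + 4)*(b)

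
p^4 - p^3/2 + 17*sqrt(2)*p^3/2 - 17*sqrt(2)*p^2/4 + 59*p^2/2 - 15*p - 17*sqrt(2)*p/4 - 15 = (p - 1)*(p + 1/2)*(p + 5*sqrt(2)/2)*(p + 6*sqrt(2))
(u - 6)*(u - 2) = u^2 - 8*u + 12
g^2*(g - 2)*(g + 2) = g^4 - 4*g^2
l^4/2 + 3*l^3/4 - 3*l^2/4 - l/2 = l*(l/2 + 1)*(l - 1)*(l + 1/2)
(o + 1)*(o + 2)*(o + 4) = o^3 + 7*o^2 + 14*o + 8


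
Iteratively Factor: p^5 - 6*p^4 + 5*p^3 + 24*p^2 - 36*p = (p - 2)*(p^4 - 4*p^3 - 3*p^2 + 18*p) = (p - 3)*(p - 2)*(p^3 - p^2 - 6*p) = p*(p - 3)*(p - 2)*(p^2 - p - 6) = p*(p - 3)*(p - 2)*(p + 2)*(p - 3)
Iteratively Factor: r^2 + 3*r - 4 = (r + 4)*(r - 1)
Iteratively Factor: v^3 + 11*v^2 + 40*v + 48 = (v + 3)*(v^2 + 8*v + 16) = (v + 3)*(v + 4)*(v + 4)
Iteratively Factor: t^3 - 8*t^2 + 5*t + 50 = (t + 2)*(t^2 - 10*t + 25) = (t - 5)*(t + 2)*(t - 5)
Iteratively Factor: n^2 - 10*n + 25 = (n - 5)*(n - 5)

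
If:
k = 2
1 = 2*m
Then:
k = 2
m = 1/2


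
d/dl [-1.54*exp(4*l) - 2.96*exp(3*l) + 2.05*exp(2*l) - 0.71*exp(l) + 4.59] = (-6.16*exp(3*l) - 8.88*exp(2*l) + 4.1*exp(l) - 0.71)*exp(l)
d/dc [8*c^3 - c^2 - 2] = 2*c*(12*c - 1)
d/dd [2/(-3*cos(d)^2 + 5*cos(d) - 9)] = 2*(5 - 6*cos(d))*sin(d)/(3*cos(d)^2 - 5*cos(d) + 9)^2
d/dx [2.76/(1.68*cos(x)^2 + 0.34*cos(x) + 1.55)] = (9.2736*cos(x) + 0.9384)*sin(x)/(1.68*cos(x)^2 + 0.34*cos(x) + 1.55)^2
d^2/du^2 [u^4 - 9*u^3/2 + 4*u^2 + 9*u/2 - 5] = 12*u^2 - 27*u + 8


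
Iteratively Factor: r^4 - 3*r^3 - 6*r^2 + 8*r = (r)*(r^3 - 3*r^2 - 6*r + 8) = r*(r - 1)*(r^2 - 2*r - 8) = r*(r - 4)*(r - 1)*(r + 2)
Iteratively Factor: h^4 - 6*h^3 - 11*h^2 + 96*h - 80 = (h + 4)*(h^3 - 10*h^2 + 29*h - 20) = (h - 1)*(h + 4)*(h^2 - 9*h + 20) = (h - 4)*(h - 1)*(h + 4)*(h - 5)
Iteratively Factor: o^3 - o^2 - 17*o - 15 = (o + 3)*(o^2 - 4*o - 5) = (o - 5)*(o + 3)*(o + 1)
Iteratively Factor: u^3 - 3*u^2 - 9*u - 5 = (u + 1)*(u^2 - 4*u - 5) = (u - 5)*(u + 1)*(u + 1)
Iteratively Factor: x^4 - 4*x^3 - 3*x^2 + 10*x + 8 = (x - 4)*(x^3 - 3*x - 2) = (x - 4)*(x + 1)*(x^2 - x - 2) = (x - 4)*(x - 2)*(x + 1)*(x + 1)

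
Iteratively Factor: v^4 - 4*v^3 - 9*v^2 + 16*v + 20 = (v - 5)*(v^3 + v^2 - 4*v - 4) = (v - 5)*(v + 2)*(v^2 - v - 2) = (v - 5)*(v - 2)*(v + 2)*(v + 1)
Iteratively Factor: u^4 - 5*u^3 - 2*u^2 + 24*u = (u - 3)*(u^3 - 2*u^2 - 8*u) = u*(u - 3)*(u^2 - 2*u - 8) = u*(u - 4)*(u - 3)*(u + 2)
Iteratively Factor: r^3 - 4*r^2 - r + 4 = (r + 1)*(r^2 - 5*r + 4) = (r - 4)*(r + 1)*(r - 1)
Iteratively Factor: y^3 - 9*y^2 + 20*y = (y)*(y^2 - 9*y + 20) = y*(y - 4)*(y - 5)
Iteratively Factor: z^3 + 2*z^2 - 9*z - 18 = (z + 2)*(z^2 - 9) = (z - 3)*(z + 2)*(z + 3)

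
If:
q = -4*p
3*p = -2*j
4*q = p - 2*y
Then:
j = -3*y/17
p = 2*y/17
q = -8*y/17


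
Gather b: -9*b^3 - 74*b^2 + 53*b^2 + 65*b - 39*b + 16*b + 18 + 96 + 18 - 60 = -9*b^3 - 21*b^2 + 42*b + 72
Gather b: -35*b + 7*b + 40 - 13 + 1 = 28 - 28*b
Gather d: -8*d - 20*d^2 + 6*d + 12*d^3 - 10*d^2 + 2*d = 12*d^3 - 30*d^2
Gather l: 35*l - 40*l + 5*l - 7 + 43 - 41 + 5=0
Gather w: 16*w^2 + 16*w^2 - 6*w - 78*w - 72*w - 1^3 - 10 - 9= 32*w^2 - 156*w - 20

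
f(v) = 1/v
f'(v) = -1/v^2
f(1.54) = 0.65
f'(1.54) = -0.42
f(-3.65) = -0.27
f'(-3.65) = -0.08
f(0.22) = 4.55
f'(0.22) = -20.66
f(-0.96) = -1.04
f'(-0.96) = -1.09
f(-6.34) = -0.16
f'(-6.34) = -0.02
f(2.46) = 0.41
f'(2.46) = -0.17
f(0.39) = 2.56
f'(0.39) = -6.57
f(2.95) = 0.34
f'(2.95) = -0.11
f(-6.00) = -0.17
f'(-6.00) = -0.03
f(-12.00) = -0.08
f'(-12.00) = -0.00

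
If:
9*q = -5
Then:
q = -5/9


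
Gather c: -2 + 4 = 2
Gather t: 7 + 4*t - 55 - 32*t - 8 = -28*t - 56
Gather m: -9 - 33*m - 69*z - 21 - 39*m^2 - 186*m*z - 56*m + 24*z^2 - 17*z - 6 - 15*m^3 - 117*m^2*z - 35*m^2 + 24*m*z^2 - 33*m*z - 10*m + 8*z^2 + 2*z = -15*m^3 + m^2*(-117*z - 74) + m*(24*z^2 - 219*z - 99) + 32*z^2 - 84*z - 36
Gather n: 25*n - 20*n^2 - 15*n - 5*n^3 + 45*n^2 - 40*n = -5*n^3 + 25*n^2 - 30*n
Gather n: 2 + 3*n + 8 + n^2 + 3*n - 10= n^2 + 6*n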